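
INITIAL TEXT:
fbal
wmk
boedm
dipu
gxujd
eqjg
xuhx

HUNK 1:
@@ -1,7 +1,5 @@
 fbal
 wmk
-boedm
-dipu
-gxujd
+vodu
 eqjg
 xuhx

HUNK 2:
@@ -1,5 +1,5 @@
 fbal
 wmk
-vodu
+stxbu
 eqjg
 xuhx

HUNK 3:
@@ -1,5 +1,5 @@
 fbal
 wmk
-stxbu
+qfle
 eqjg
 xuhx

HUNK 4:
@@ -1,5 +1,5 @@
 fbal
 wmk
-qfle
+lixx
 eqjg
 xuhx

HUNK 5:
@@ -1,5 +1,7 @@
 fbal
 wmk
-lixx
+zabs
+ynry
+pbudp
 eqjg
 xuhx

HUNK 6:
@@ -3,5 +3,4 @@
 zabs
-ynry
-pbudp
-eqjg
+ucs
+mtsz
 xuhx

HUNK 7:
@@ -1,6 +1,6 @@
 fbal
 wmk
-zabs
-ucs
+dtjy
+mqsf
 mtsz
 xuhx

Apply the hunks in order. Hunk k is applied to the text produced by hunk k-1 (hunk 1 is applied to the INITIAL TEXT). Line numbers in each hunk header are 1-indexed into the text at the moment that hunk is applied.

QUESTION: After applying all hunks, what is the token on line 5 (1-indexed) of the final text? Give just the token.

Hunk 1: at line 1 remove [boedm,dipu,gxujd] add [vodu] -> 5 lines: fbal wmk vodu eqjg xuhx
Hunk 2: at line 1 remove [vodu] add [stxbu] -> 5 lines: fbal wmk stxbu eqjg xuhx
Hunk 3: at line 1 remove [stxbu] add [qfle] -> 5 lines: fbal wmk qfle eqjg xuhx
Hunk 4: at line 1 remove [qfle] add [lixx] -> 5 lines: fbal wmk lixx eqjg xuhx
Hunk 5: at line 1 remove [lixx] add [zabs,ynry,pbudp] -> 7 lines: fbal wmk zabs ynry pbudp eqjg xuhx
Hunk 6: at line 3 remove [ynry,pbudp,eqjg] add [ucs,mtsz] -> 6 lines: fbal wmk zabs ucs mtsz xuhx
Hunk 7: at line 1 remove [zabs,ucs] add [dtjy,mqsf] -> 6 lines: fbal wmk dtjy mqsf mtsz xuhx
Final line 5: mtsz

Answer: mtsz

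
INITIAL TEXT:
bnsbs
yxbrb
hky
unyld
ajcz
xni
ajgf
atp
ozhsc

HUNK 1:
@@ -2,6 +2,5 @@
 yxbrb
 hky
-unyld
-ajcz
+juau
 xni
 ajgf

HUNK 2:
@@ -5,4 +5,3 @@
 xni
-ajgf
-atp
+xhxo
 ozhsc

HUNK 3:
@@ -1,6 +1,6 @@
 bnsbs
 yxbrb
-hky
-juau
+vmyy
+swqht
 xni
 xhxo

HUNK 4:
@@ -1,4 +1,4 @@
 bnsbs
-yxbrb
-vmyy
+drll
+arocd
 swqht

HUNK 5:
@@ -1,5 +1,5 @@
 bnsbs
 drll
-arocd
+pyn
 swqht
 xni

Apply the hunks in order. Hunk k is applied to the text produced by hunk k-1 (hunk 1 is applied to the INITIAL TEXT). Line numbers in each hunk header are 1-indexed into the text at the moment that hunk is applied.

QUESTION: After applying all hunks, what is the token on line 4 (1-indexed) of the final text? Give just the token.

Hunk 1: at line 2 remove [unyld,ajcz] add [juau] -> 8 lines: bnsbs yxbrb hky juau xni ajgf atp ozhsc
Hunk 2: at line 5 remove [ajgf,atp] add [xhxo] -> 7 lines: bnsbs yxbrb hky juau xni xhxo ozhsc
Hunk 3: at line 1 remove [hky,juau] add [vmyy,swqht] -> 7 lines: bnsbs yxbrb vmyy swqht xni xhxo ozhsc
Hunk 4: at line 1 remove [yxbrb,vmyy] add [drll,arocd] -> 7 lines: bnsbs drll arocd swqht xni xhxo ozhsc
Hunk 5: at line 1 remove [arocd] add [pyn] -> 7 lines: bnsbs drll pyn swqht xni xhxo ozhsc
Final line 4: swqht

Answer: swqht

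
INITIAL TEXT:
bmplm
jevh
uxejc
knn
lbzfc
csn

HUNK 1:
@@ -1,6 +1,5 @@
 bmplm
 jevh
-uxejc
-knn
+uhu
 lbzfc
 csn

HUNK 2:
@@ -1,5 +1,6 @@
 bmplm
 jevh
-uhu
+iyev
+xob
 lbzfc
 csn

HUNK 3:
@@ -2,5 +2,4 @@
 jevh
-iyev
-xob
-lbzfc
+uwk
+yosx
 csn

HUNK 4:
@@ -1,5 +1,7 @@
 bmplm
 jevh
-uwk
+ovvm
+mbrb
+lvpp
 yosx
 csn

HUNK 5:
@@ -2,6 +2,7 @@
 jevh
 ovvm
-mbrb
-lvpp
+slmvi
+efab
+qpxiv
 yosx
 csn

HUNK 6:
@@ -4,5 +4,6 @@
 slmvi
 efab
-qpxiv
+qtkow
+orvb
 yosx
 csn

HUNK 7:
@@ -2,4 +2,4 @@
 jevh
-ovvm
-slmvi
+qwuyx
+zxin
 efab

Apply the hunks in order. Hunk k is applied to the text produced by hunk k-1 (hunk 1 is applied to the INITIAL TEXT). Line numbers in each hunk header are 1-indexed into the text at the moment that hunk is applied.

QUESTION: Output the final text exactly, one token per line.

Answer: bmplm
jevh
qwuyx
zxin
efab
qtkow
orvb
yosx
csn

Derivation:
Hunk 1: at line 1 remove [uxejc,knn] add [uhu] -> 5 lines: bmplm jevh uhu lbzfc csn
Hunk 2: at line 1 remove [uhu] add [iyev,xob] -> 6 lines: bmplm jevh iyev xob lbzfc csn
Hunk 3: at line 2 remove [iyev,xob,lbzfc] add [uwk,yosx] -> 5 lines: bmplm jevh uwk yosx csn
Hunk 4: at line 1 remove [uwk] add [ovvm,mbrb,lvpp] -> 7 lines: bmplm jevh ovvm mbrb lvpp yosx csn
Hunk 5: at line 2 remove [mbrb,lvpp] add [slmvi,efab,qpxiv] -> 8 lines: bmplm jevh ovvm slmvi efab qpxiv yosx csn
Hunk 6: at line 4 remove [qpxiv] add [qtkow,orvb] -> 9 lines: bmplm jevh ovvm slmvi efab qtkow orvb yosx csn
Hunk 7: at line 2 remove [ovvm,slmvi] add [qwuyx,zxin] -> 9 lines: bmplm jevh qwuyx zxin efab qtkow orvb yosx csn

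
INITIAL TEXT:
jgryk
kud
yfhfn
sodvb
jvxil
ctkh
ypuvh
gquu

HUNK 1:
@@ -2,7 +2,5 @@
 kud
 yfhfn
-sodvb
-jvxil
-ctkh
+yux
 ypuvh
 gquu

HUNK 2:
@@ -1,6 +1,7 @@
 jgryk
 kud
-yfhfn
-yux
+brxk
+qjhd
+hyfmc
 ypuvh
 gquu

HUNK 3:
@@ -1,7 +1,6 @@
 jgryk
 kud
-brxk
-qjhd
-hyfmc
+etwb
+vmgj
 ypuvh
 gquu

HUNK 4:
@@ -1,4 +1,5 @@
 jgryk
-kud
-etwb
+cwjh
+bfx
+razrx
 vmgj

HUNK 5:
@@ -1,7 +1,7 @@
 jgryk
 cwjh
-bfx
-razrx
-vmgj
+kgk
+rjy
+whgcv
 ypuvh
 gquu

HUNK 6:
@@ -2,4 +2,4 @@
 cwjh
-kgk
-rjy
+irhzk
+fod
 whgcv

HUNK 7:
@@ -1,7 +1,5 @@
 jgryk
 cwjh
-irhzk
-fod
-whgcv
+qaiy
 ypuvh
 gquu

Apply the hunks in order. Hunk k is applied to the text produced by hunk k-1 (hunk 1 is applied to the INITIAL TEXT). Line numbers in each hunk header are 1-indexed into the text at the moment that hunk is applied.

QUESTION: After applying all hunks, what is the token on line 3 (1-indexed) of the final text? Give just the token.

Answer: qaiy

Derivation:
Hunk 1: at line 2 remove [sodvb,jvxil,ctkh] add [yux] -> 6 lines: jgryk kud yfhfn yux ypuvh gquu
Hunk 2: at line 1 remove [yfhfn,yux] add [brxk,qjhd,hyfmc] -> 7 lines: jgryk kud brxk qjhd hyfmc ypuvh gquu
Hunk 3: at line 1 remove [brxk,qjhd,hyfmc] add [etwb,vmgj] -> 6 lines: jgryk kud etwb vmgj ypuvh gquu
Hunk 4: at line 1 remove [kud,etwb] add [cwjh,bfx,razrx] -> 7 lines: jgryk cwjh bfx razrx vmgj ypuvh gquu
Hunk 5: at line 1 remove [bfx,razrx,vmgj] add [kgk,rjy,whgcv] -> 7 lines: jgryk cwjh kgk rjy whgcv ypuvh gquu
Hunk 6: at line 2 remove [kgk,rjy] add [irhzk,fod] -> 7 lines: jgryk cwjh irhzk fod whgcv ypuvh gquu
Hunk 7: at line 1 remove [irhzk,fod,whgcv] add [qaiy] -> 5 lines: jgryk cwjh qaiy ypuvh gquu
Final line 3: qaiy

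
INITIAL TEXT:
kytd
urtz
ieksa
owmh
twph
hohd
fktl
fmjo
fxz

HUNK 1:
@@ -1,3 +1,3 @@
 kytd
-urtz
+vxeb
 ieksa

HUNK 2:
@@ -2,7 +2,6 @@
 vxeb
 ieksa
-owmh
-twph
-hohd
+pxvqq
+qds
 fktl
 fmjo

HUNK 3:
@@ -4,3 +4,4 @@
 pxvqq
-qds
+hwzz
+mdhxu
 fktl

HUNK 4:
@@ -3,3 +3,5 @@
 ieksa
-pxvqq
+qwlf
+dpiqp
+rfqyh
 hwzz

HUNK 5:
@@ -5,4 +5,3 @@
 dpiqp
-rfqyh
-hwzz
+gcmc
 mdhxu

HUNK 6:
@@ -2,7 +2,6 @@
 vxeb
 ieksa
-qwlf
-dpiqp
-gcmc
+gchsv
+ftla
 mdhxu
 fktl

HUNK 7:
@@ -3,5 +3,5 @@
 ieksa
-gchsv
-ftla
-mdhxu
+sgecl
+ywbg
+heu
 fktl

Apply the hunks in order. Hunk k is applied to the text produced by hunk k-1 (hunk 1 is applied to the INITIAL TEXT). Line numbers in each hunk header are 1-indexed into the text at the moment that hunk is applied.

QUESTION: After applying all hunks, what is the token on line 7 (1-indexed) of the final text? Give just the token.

Answer: fktl

Derivation:
Hunk 1: at line 1 remove [urtz] add [vxeb] -> 9 lines: kytd vxeb ieksa owmh twph hohd fktl fmjo fxz
Hunk 2: at line 2 remove [owmh,twph,hohd] add [pxvqq,qds] -> 8 lines: kytd vxeb ieksa pxvqq qds fktl fmjo fxz
Hunk 3: at line 4 remove [qds] add [hwzz,mdhxu] -> 9 lines: kytd vxeb ieksa pxvqq hwzz mdhxu fktl fmjo fxz
Hunk 4: at line 3 remove [pxvqq] add [qwlf,dpiqp,rfqyh] -> 11 lines: kytd vxeb ieksa qwlf dpiqp rfqyh hwzz mdhxu fktl fmjo fxz
Hunk 5: at line 5 remove [rfqyh,hwzz] add [gcmc] -> 10 lines: kytd vxeb ieksa qwlf dpiqp gcmc mdhxu fktl fmjo fxz
Hunk 6: at line 2 remove [qwlf,dpiqp,gcmc] add [gchsv,ftla] -> 9 lines: kytd vxeb ieksa gchsv ftla mdhxu fktl fmjo fxz
Hunk 7: at line 3 remove [gchsv,ftla,mdhxu] add [sgecl,ywbg,heu] -> 9 lines: kytd vxeb ieksa sgecl ywbg heu fktl fmjo fxz
Final line 7: fktl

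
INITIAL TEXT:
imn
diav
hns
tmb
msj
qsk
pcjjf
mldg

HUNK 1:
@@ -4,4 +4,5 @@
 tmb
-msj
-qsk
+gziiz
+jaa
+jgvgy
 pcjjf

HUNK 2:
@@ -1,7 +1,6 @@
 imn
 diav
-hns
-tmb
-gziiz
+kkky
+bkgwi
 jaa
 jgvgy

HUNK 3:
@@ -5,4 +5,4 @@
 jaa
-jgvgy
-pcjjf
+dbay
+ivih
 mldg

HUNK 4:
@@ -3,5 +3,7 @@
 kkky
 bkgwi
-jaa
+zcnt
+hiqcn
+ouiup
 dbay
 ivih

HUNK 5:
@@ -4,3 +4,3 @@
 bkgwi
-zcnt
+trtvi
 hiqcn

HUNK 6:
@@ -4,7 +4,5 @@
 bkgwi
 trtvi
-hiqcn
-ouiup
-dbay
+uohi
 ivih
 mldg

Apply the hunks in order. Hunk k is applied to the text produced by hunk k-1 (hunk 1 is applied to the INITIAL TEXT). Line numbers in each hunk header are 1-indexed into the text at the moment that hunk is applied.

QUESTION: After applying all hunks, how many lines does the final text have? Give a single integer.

Answer: 8

Derivation:
Hunk 1: at line 4 remove [msj,qsk] add [gziiz,jaa,jgvgy] -> 9 lines: imn diav hns tmb gziiz jaa jgvgy pcjjf mldg
Hunk 2: at line 1 remove [hns,tmb,gziiz] add [kkky,bkgwi] -> 8 lines: imn diav kkky bkgwi jaa jgvgy pcjjf mldg
Hunk 3: at line 5 remove [jgvgy,pcjjf] add [dbay,ivih] -> 8 lines: imn diav kkky bkgwi jaa dbay ivih mldg
Hunk 4: at line 3 remove [jaa] add [zcnt,hiqcn,ouiup] -> 10 lines: imn diav kkky bkgwi zcnt hiqcn ouiup dbay ivih mldg
Hunk 5: at line 4 remove [zcnt] add [trtvi] -> 10 lines: imn diav kkky bkgwi trtvi hiqcn ouiup dbay ivih mldg
Hunk 6: at line 4 remove [hiqcn,ouiup,dbay] add [uohi] -> 8 lines: imn diav kkky bkgwi trtvi uohi ivih mldg
Final line count: 8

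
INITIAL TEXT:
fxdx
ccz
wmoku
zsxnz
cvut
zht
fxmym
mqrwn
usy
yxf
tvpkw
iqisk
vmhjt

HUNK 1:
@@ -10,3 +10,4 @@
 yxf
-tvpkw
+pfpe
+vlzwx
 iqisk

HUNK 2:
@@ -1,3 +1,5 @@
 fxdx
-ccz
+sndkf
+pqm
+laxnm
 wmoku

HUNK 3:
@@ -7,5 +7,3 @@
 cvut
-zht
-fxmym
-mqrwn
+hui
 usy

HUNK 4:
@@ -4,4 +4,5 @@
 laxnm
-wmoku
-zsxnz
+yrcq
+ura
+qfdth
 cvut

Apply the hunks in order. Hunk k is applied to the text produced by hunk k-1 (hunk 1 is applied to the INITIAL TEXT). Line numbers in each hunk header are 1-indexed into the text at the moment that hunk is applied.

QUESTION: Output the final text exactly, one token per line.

Hunk 1: at line 10 remove [tvpkw] add [pfpe,vlzwx] -> 14 lines: fxdx ccz wmoku zsxnz cvut zht fxmym mqrwn usy yxf pfpe vlzwx iqisk vmhjt
Hunk 2: at line 1 remove [ccz] add [sndkf,pqm,laxnm] -> 16 lines: fxdx sndkf pqm laxnm wmoku zsxnz cvut zht fxmym mqrwn usy yxf pfpe vlzwx iqisk vmhjt
Hunk 3: at line 7 remove [zht,fxmym,mqrwn] add [hui] -> 14 lines: fxdx sndkf pqm laxnm wmoku zsxnz cvut hui usy yxf pfpe vlzwx iqisk vmhjt
Hunk 4: at line 4 remove [wmoku,zsxnz] add [yrcq,ura,qfdth] -> 15 lines: fxdx sndkf pqm laxnm yrcq ura qfdth cvut hui usy yxf pfpe vlzwx iqisk vmhjt

Answer: fxdx
sndkf
pqm
laxnm
yrcq
ura
qfdth
cvut
hui
usy
yxf
pfpe
vlzwx
iqisk
vmhjt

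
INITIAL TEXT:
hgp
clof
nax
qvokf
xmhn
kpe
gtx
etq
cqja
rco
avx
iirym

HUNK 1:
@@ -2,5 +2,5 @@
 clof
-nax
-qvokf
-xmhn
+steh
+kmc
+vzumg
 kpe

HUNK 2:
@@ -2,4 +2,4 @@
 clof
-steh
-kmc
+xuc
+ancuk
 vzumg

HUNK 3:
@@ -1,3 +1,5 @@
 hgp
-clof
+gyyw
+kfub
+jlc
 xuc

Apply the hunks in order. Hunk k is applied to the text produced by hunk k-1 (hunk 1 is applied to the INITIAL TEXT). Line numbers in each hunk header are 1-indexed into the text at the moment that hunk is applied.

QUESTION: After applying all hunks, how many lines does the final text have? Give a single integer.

Hunk 1: at line 2 remove [nax,qvokf,xmhn] add [steh,kmc,vzumg] -> 12 lines: hgp clof steh kmc vzumg kpe gtx etq cqja rco avx iirym
Hunk 2: at line 2 remove [steh,kmc] add [xuc,ancuk] -> 12 lines: hgp clof xuc ancuk vzumg kpe gtx etq cqja rco avx iirym
Hunk 3: at line 1 remove [clof] add [gyyw,kfub,jlc] -> 14 lines: hgp gyyw kfub jlc xuc ancuk vzumg kpe gtx etq cqja rco avx iirym
Final line count: 14

Answer: 14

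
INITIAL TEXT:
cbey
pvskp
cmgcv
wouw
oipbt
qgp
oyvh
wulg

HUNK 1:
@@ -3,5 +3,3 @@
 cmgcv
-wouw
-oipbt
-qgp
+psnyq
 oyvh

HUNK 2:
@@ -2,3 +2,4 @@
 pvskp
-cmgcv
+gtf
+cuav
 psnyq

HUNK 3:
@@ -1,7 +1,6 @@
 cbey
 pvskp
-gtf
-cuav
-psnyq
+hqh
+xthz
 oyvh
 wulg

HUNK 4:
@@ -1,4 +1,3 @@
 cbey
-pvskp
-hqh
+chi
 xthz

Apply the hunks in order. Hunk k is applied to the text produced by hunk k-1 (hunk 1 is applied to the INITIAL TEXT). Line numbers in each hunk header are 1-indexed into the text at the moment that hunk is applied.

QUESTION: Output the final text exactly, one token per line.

Answer: cbey
chi
xthz
oyvh
wulg

Derivation:
Hunk 1: at line 3 remove [wouw,oipbt,qgp] add [psnyq] -> 6 lines: cbey pvskp cmgcv psnyq oyvh wulg
Hunk 2: at line 2 remove [cmgcv] add [gtf,cuav] -> 7 lines: cbey pvskp gtf cuav psnyq oyvh wulg
Hunk 3: at line 1 remove [gtf,cuav,psnyq] add [hqh,xthz] -> 6 lines: cbey pvskp hqh xthz oyvh wulg
Hunk 4: at line 1 remove [pvskp,hqh] add [chi] -> 5 lines: cbey chi xthz oyvh wulg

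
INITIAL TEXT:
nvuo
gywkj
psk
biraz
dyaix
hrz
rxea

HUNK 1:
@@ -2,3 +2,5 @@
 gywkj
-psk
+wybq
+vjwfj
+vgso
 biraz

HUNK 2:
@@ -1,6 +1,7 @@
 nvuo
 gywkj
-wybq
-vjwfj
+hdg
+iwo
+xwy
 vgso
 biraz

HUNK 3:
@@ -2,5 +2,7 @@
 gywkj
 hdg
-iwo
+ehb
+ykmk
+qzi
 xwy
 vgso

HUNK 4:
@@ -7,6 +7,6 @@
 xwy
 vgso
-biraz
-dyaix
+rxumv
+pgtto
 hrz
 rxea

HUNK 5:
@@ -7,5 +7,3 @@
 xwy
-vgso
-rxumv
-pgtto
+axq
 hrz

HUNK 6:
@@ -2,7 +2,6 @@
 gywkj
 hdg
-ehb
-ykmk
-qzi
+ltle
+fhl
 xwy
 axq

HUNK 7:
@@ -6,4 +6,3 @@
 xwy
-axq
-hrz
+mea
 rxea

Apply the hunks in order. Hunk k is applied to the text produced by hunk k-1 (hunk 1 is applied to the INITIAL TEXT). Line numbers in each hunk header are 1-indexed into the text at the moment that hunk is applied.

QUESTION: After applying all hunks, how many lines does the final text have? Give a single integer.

Answer: 8

Derivation:
Hunk 1: at line 2 remove [psk] add [wybq,vjwfj,vgso] -> 9 lines: nvuo gywkj wybq vjwfj vgso biraz dyaix hrz rxea
Hunk 2: at line 1 remove [wybq,vjwfj] add [hdg,iwo,xwy] -> 10 lines: nvuo gywkj hdg iwo xwy vgso biraz dyaix hrz rxea
Hunk 3: at line 2 remove [iwo] add [ehb,ykmk,qzi] -> 12 lines: nvuo gywkj hdg ehb ykmk qzi xwy vgso biraz dyaix hrz rxea
Hunk 4: at line 7 remove [biraz,dyaix] add [rxumv,pgtto] -> 12 lines: nvuo gywkj hdg ehb ykmk qzi xwy vgso rxumv pgtto hrz rxea
Hunk 5: at line 7 remove [vgso,rxumv,pgtto] add [axq] -> 10 lines: nvuo gywkj hdg ehb ykmk qzi xwy axq hrz rxea
Hunk 6: at line 2 remove [ehb,ykmk,qzi] add [ltle,fhl] -> 9 lines: nvuo gywkj hdg ltle fhl xwy axq hrz rxea
Hunk 7: at line 6 remove [axq,hrz] add [mea] -> 8 lines: nvuo gywkj hdg ltle fhl xwy mea rxea
Final line count: 8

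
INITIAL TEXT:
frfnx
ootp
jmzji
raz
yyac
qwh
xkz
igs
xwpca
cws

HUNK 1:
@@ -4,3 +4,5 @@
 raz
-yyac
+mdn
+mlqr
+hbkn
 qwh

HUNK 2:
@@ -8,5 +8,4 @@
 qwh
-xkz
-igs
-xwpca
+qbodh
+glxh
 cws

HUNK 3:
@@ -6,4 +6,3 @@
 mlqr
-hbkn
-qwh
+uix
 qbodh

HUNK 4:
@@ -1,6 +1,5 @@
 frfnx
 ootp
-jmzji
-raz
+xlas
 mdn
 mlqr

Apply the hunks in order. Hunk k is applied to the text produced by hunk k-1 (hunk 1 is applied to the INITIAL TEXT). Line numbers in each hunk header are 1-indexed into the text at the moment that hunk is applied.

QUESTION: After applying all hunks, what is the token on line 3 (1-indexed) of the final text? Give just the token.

Hunk 1: at line 4 remove [yyac] add [mdn,mlqr,hbkn] -> 12 lines: frfnx ootp jmzji raz mdn mlqr hbkn qwh xkz igs xwpca cws
Hunk 2: at line 8 remove [xkz,igs,xwpca] add [qbodh,glxh] -> 11 lines: frfnx ootp jmzji raz mdn mlqr hbkn qwh qbodh glxh cws
Hunk 3: at line 6 remove [hbkn,qwh] add [uix] -> 10 lines: frfnx ootp jmzji raz mdn mlqr uix qbodh glxh cws
Hunk 4: at line 1 remove [jmzji,raz] add [xlas] -> 9 lines: frfnx ootp xlas mdn mlqr uix qbodh glxh cws
Final line 3: xlas

Answer: xlas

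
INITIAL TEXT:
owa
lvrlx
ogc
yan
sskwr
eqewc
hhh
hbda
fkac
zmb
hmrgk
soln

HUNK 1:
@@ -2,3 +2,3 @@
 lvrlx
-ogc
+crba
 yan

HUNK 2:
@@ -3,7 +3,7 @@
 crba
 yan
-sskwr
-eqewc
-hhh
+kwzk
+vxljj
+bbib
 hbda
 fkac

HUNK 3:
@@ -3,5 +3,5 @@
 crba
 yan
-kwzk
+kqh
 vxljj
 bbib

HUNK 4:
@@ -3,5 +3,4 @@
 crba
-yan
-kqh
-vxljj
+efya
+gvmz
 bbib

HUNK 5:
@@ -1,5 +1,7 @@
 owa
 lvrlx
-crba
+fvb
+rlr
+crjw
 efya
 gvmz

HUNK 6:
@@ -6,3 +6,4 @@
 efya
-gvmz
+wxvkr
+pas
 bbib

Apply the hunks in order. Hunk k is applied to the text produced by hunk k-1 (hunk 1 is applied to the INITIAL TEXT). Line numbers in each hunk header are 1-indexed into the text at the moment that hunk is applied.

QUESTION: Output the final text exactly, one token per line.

Hunk 1: at line 2 remove [ogc] add [crba] -> 12 lines: owa lvrlx crba yan sskwr eqewc hhh hbda fkac zmb hmrgk soln
Hunk 2: at line 3 remove [sskwr,eqewc,hhh] add [kwzk,vxljj,bbib] -> 12 lines: owa lvrlx crba yan kwzk vxljj bbib hbda fkac zmb hmrgk soln
Hunk 3: at line 3 remove [kwzk] add [kqh] -> 12 lines: owa lvrlx crba yan kqh vxljj bbib hbda fkac zmb hmrgk soln
Hunk 4: at line 3 remove [yan,kqh,vxljj] add [efya,gvmz] -> 11 lines: owa lvrlx crba efya gvmz bbib hbda fkac zmb hmrgk soln
Hunk 5: at line 1 remove [crba] add [fvb,rlr,crjw] -> 13 lines: owa lvrlx fvb rlr crjw efya gvmz bbib hbda fkac zmb hmrgk soln
Hunk 6: at line 6 remove [gvmz] add [wxvkr,pas] -> 14 lines: owa lvrlx fvb rlr crjw efya wxvkr pas bbib hbda fkac zmb hmrgk soln

Answer: owa
lvrlx
fvb
rlr
crjw
efya
wxvkr
pas
bbib
hbda
fkac
zmb
hmrgk
soln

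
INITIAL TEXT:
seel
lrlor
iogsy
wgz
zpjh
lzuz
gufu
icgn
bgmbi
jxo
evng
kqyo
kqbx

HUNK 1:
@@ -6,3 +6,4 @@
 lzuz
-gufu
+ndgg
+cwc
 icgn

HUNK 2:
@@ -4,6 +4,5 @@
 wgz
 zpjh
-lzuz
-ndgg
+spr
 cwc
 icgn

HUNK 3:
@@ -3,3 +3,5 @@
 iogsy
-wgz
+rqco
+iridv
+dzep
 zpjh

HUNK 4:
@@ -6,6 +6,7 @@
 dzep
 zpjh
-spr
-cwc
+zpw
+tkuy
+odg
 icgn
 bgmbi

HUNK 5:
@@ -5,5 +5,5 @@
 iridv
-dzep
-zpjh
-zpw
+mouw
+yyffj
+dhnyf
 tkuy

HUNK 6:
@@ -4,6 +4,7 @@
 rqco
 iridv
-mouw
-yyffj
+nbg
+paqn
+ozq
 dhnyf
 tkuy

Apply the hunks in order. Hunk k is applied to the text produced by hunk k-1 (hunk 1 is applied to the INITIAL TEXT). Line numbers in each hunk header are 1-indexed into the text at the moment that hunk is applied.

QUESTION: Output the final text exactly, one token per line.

Answer: seel
lrlor
iogsy
rqco
iridv
nbg
paqn
ozq
dhnyf
tkuy
odg
icgn
bgmbi
jxo
evng
kqyo
kqbx

Derivation:
Hunk 1: at line 6 remove [gufu] add [ndgg,cwc] -> 14 lines: seel lrlor iogsy wgz zpjh lzuz ndgg cwc icgn bgmbi jxo evng kqyo kqbx
Hunk 2: at line 4 remove [lzuz,ndgg] add [spr] -> 13 lines: seel lrlor iogsy wgz zpjh spr cwc icgn bgmbi jxo evng kqyo kqbx
Hunk 3: at line 3 remove [wgz] add [rqco,iridv,dzep] -> 15 lines: seel lrlor iogsy rqco iridv dzep zpjh spr cwc icgn bgmbi jxo evng kqyo kqbx
Hunk 4: at line 6 remove [spr,cwc] add [zpw,tkuy,odg] -> 16 lines: seel lrlor iogsy rqco iridv dzep zpjh zpw tkuy odg icgn bgmbi jxo evng kqyo kqbx
Hunk 5: at line 5 remove [dzep,zpjh,zpw] add [mouw,yyffj,dhnyf] -> 16 lines: seel lrlor iogsy rqco iridv mouw yyffj dhnyf tkuy odg icgn bgmbi jxo evng kqyo kqbx
Hunk 6: at line 4 remove [mouw,yyffj] add [nbg,paqn,ozq] -> 17 lines: seel lrlor iogsy rqco iridv nbg paqn ozq dhnyf tkuy odg icgn bgmbi jxo evng kqyo kqbx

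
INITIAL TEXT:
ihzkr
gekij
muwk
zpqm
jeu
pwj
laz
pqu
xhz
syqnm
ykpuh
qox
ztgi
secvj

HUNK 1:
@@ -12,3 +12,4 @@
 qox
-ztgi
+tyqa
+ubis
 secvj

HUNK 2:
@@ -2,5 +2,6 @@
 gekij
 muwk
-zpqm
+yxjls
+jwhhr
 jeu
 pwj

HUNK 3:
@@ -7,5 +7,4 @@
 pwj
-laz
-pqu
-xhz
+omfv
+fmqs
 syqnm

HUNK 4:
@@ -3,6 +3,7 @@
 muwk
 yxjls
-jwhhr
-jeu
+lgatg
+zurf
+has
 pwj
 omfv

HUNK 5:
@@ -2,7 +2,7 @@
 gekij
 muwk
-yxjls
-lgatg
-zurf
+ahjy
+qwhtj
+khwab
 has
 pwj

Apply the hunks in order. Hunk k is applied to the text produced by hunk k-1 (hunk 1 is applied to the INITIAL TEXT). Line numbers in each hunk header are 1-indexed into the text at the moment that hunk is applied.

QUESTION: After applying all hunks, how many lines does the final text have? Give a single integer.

Answer: 16

Derivation:
Hunk 1: at line 12 remove [ztgi] add [tyqa,ubis] -> 15 lines: ihzkr gekij muwk zpqm jeu pwj laz pqu xhz syqnm ykpuh qox tyqa ubis secvj
Hunk 2: at line 2 remove [zpqm] add [yxjls,jwhhr] -> 16 lines: ihzkr gekij muwk yxjls jwhhr jeu pwj laz pqu xhz syqnm ykpuh qox tyqa ubis secvj
Hunk 3: at line 7 remove [laz,pqu,xhz] add [omfv,fmqs] -> 15 lines: ihzkr gekij muwk yxjls jwhhr jeu pwj omfv fmqs syqnm ykpuh qox tyqa ubis secvj
Hunk 4: at line 3 remove [jwhhr,jeu] add [lgatg,zurf,has] -> 16 lines: ihzkr gekij muwk yxjls lgatg zurf has pwj omfv fmqs syqnm ykpuh qox tyqa ubis secvj
Hunk 5: at line 2 remove [yxjls,lgatg,zurf] add [ahjy,qwhtj,khwab] -> 16 lines: ihzkr gekij muwk ahjy qwhtj khwab has pwj omfv fmqs syqnm ykpuh qox tyqa ubis secvj
Final line count: 16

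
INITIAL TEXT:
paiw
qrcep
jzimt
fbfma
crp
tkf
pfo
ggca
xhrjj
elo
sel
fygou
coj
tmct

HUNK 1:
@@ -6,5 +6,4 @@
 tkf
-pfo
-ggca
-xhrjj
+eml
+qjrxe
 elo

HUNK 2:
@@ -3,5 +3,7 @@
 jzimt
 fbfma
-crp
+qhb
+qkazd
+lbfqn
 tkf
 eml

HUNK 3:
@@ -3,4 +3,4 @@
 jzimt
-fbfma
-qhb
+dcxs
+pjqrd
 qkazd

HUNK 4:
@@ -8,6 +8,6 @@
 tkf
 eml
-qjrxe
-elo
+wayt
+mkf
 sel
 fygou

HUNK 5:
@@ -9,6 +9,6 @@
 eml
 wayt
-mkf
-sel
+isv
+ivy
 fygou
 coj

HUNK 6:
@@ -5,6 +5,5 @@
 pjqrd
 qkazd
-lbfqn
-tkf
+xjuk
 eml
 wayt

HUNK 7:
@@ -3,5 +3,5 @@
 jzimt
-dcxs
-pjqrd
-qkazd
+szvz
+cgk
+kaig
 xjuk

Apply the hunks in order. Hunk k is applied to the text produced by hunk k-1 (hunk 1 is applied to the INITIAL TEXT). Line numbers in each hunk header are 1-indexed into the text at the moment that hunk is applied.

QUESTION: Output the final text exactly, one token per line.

Hunk 1: at line 6 remove [pfo,ggca,xhrjj] add [eml,qjrxe] -> 13 lines: paiw qrcep jzimt fbfma crp tkf eml qjrxe elo sel fygou coj tmct
Hunk 2: at line 3 remove [crp] add [qhb,qkazd,lbfqn] -> 15 lines: paiw qrcep jzimt fbfma qhb qkazd lbfqn tkf eml qjrxe elo sel fygou coj tmct
Hunk 3: at line 3 remove [fbfma,qhb] add [dcxs,pjqrd] -> 15 lines: paiw qrcep jzimt dcxs pjqrd qkazd lbfqn tkf eml qjrxe elo sel fygou coj tmct
Hunk 4: at line 8 remove [qjrxe,elo] add [wayt,mkf] -> 15 lines: paiw qrcep jzimt dcxs pjqrd qkazd lbfqn tkf eml wayt mkf sel fygou coj tmct
Hunk 5: at line 9 remove [mkf,sel] add [isv,ivy] -> 15 lines: paiw qrcep jzimt dcxs pjqrd qkazd lbfqn tkf eml wayt isv ivy fygou coj tmct
Hunk 6: at line 5 remove [lbfqn,tkf] add [xjuk] -> 14 lines: paiw qrcep jzimt dcxs pjqrd qkazd xjuk eml wayt isv ivy fygou coj tmct
Hunk 7: at line 3 remove [dcxs,pjqrd,qkazd] add [szvz,cgk,kaig] -> 14 lines: paiw qrcep jzimt szvz cgk kaig xjuk eml wayt isv ivy fygou coj tmct

Answer: paiw
qrcep
jzimt
szvz
cgk
kaig
xjuk
eml
wayt
isv
ivy
fygou
coj
tmct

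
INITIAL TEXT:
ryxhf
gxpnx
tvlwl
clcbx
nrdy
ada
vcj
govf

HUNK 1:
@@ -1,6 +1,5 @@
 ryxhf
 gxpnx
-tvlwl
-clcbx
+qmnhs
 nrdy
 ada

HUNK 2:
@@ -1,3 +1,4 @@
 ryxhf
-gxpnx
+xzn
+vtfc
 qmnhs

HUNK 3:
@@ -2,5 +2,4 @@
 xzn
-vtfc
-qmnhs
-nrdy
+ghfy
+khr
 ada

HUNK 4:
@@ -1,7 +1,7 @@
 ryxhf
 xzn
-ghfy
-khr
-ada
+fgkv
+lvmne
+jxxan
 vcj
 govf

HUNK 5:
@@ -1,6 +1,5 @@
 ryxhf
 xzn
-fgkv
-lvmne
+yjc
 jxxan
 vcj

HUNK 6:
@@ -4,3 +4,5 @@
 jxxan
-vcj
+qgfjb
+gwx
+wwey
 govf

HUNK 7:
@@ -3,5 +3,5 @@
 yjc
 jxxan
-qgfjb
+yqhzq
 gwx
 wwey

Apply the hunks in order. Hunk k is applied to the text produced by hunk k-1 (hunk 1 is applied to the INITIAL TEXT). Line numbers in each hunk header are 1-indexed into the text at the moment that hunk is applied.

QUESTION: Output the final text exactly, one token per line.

Answer: ryxhf
xzn
yjc
jxxan
yqhzq
gwx
wwey
govf

Derivation:
Hunk 1: at line 1 remove [tvlwl,clcbx] add [qmnhs] -> 7 lines: ryxhf gxpnx qmnhs nrdy ada vcj govf
Hunk 2: at line 1 remove [gxpnx] add [xzn,vtfc] -> 8 lines: ryxhf xzn vtfc qmnhs nrdy ada vcj govf
Hunk 3: at line 2 remove [vtfc,qmnhs,nrdy] add [ghfy,khr] -> 7 lines: ryxhf xzn ghfy khr ada vcj govf
Hunk 4: at line 1 remove [ghfy,khr,ada] add [fgkv,lvmne,jxxan] -> 7 lines: ryxhf xzn fgkv lvmne jxxan vcj govf
Hunk 5: at line 1 remove [fgkv,lvmne] add [yjc] -> 6 lines: ryxhf xzn yjc jxxan vcj govf
Hunk 6: at line 4 remove [vcj] add [qgfjb,gwx,wwey] -> 8 lines: ryxhf xzn yjc jxxan qgfjb gwx wwey govf
Hunk 7: at line 3 remove [qgfjb] add [yqhzq] -> 8 lines: ryxhf xzn yjc jxxan yqhzq gwx wwey govf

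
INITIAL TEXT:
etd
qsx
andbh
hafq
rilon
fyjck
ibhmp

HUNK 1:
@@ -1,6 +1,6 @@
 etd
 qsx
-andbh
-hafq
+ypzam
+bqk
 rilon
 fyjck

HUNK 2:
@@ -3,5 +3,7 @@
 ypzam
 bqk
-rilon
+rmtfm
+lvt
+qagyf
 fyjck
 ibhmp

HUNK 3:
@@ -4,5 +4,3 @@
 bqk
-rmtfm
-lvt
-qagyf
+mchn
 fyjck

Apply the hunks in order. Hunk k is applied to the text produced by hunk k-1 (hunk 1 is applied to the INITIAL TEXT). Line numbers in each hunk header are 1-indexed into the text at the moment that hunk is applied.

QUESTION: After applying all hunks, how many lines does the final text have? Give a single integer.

Hunk 1: at line 1 remove [andbh,hafq] add [ypzam,bqk] -> 7 lines: etd qsx ypzam bqk rilon fyjck ibhmp
Hunk 2: at line 3 remove [rilon] add [rmtfm,lvt,qagyf] -> 9 lines: etd qsx ypzam bqk rmtfm lvt qagyf fyjck ibhmp
Hunk 3: at line 4 remove [rmtfm,lvt,qagyf] add [mchn] -> 7 lines: etd qsx ypzam bqk mchn fyjck ibhmp
Final line count: 7

Answer: 7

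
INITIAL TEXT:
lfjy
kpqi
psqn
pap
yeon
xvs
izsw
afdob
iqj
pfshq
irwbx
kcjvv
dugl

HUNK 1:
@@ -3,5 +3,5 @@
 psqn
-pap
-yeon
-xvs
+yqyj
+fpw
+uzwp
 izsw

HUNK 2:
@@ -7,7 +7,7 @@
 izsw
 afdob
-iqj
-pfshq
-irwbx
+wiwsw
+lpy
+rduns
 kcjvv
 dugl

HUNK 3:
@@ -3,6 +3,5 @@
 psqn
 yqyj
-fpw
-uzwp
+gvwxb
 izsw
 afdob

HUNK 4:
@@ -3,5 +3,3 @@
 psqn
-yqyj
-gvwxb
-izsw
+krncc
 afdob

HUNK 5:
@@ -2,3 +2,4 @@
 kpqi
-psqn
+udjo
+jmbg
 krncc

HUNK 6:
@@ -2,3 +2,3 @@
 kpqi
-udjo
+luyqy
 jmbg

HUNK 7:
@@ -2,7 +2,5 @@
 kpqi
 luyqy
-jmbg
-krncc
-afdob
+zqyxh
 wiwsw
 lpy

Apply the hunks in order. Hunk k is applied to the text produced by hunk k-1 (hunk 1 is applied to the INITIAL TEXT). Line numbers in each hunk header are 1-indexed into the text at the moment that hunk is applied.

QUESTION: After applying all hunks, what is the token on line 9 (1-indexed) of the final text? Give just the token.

Answer: dugl

Derivation:
Hunk 1: at line 3 remove [pap,yeon,xvs] add [yqyj,fpw,uzwp] -> 13 lines: lfjy kpqi psqn yqyj fpw uzwp izsw afdob iqj pfshq irwbx kcjvv dugl
Hunk 2: at line 7 remove [iqj,pfshq,irwbx] add [wiwsw,lpy,rduns] -> 13 lines: lfjy kpqi psqn yqyj fpw uzwp izsw afdob wiwsw lpy rduns kcjvv dugl
Hunk 3: at line 3 remove [fpw,uzwp] add [gvwxb] -> 12 lines: lfjy kpqi psqn yqyj gvwxb izsw afdob wiwsw lpy rduns kcjvv dugl
Hunk 4: at line 3 remove [yqyj,gvwxb,izsw] add [krncc] -> 10 lines: lfjy kpqi psqn krncc afdob wiwsw lpy rduns kcjvv dugl
Hunk 5: at line 2 remove [psqn] add [udjo,jmbg] -> 11 lines: lfjy kpqi udjo jmbg krncc afdob wiwsw lpy rduns kcjvv dugl
Hunk 6: at line 2 remove [udjo] add [luyqy] -> 11 lines: lfjy kpqi luyqy jmbg krncc afdob wiwsw lpy rduns kcjvv dugl
Hunk 7: at line 2 remove [jmbg,krncc,afdob] add [zqyxh] -> 9 lines: lfjy kpqi luyqy zqyxh wiwsw lpy rduns kcjvv dugl
Final line 9: dugl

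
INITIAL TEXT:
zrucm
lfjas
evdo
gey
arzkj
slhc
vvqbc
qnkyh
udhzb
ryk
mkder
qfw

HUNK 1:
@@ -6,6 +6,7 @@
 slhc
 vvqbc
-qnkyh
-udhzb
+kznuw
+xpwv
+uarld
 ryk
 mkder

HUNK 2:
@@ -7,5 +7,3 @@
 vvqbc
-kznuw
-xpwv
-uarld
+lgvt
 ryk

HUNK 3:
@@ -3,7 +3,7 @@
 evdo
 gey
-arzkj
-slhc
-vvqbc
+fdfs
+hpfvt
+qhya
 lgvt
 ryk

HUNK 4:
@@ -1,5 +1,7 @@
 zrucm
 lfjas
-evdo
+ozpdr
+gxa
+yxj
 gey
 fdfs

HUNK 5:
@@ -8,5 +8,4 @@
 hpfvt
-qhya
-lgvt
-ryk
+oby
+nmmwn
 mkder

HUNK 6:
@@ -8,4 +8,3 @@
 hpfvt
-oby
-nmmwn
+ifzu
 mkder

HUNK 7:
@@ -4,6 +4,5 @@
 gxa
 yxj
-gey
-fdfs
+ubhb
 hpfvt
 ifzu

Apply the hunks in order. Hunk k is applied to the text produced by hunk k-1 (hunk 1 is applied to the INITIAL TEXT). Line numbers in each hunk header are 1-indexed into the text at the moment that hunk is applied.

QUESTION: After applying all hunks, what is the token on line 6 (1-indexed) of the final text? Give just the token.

Hunk 1: at line 6 remove [qnkyh,udhzb] add [kznuw,xpwv,uarld] -> 13 lines: zrucm lfjas evdo gey arzkj slhc vvqbc kznuw xpwv uarld ryk mkder qfw
Hunk 2: at line 7 remove [kznuw,xpwv,uarld] add [lgvt] -> 11 lines: zrucm lfjas evdo gey arzkj slhc vvqbc lgvt ryk mkder qfw
Hunk 3: at line 3 remove [arzkj,slhc,vvqbc] add [fdfs,hpfvt,qhya] -> 11 lines: zrucm lfjas evdo gey fdfs hpfvt qhya lgvt ryk mkder qfw
Hunk 4: at line 1 remove [evdo] add [ozpdr,gxa,yxj] -> 13 lines: zrucm lfjas ozpdr gxa yxj gey fdfs hpfvt qhya lgvt ryk mkder qfw
Hunk 5: at line 8 remove [qhya,lgvt,ryk] add [oby,nmmwn] -> 12 lines: zrucm lfjas ozpdr gxa yxj gey fdfs hpfvt oby nmmwn mkder qfw
Hunk 6: at line 8 remove [oby,nmmwn] add [ifzu] -> 11 lines: zrucm lfjas ozpdr gxa yxj gey fdfs hpfvt ifzu mkder qfw
Hunk 7: at line 4 remove [gey,fdfs] add [ubhb] -> 10 lines: zrucm lfjas ozpdr gxa yxj ubhb hpfvt ifzu mkder qfw
Final line 6: ubhb

Answer: ubhb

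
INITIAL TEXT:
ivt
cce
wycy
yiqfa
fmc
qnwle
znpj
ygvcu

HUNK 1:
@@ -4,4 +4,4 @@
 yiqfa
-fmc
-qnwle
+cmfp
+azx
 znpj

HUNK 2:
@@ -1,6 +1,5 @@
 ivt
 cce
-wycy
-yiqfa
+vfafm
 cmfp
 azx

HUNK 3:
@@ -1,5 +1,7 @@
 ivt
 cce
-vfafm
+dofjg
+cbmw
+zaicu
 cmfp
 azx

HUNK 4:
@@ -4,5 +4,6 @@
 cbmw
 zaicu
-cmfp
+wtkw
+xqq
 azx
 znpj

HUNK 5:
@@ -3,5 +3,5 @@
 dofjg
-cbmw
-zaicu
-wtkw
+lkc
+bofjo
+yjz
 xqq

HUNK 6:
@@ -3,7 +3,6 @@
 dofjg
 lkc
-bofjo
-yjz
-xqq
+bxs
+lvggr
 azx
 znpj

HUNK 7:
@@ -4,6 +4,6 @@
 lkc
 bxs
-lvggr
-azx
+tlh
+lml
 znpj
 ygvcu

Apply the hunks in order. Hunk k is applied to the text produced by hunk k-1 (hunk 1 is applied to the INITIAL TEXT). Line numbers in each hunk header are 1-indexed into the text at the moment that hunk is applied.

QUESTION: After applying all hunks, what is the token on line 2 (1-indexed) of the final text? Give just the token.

Answer: cce

Derivation:
Hunk 1: at line 4 remove [fmc,qnwle] add [cmfp,azx] -> 8 lines: ivt cce wycy yiqfa cmfp azx znpj ygvcu
Hunk 2: at line 1 remove [wycy,yiqfa] add [vfafm] -> 7 lines: ivt cce vfafm cmfp azx znpj ygvcu
Hunk 3: at line 1 remove [vfafm] add [dofjg,cbmw,zaicu] -> 9 lines: ivt cce dofjg cbmw zaicu cmfp azx znpj ygvcu
Hunk 4: at line 4 remove [cmfp] add [wtkw,xqq] -> 10 lines: ivt cce dofjg cbmw zaicu wtkw xqq azx znpj ygvcu
Hunk 5: at line 3 remove [cbmw,zaicu,wtkw] add [lkc,bofjo,yjz] -> 10 lines: ivt cce dofjg lkc bofjo yjz xqq azx znpj ygvcu
Hunk 6: at line 3 remove [bofjo,yjz,xqq] add [bxs,lvggr] -> 9 lines: ivt cce dofjg lkc bxs lvggr azx znpj ygvcu
Hunk 7: at line 4 remove [lvggr,azx] add [tlh,lml] -> 9 lines: ivt cce dofjg lkc bxs tlh lml znpj ygvcu
Final line 2: cce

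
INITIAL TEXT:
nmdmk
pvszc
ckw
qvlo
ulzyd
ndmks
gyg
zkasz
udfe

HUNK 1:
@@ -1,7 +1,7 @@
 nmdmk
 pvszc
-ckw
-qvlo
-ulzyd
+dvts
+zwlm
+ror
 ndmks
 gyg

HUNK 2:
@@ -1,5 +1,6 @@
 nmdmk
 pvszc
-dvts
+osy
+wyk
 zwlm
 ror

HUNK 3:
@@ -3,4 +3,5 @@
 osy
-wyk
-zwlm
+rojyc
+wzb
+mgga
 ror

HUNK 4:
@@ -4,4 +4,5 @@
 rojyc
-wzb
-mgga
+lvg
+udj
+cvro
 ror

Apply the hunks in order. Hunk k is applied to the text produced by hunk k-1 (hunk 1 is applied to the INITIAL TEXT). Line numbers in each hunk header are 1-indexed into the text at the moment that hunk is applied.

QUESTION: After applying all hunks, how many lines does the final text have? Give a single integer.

Hunk 1: at line 1 remove [ckw,qvlo,ulzyd] add [dvts,zwlm,ror] -> 9 lines: nmdmk pvszc dvts zwlm ror ndmks gyg zkasz udfe
Hunk 2: at line 1 remove [dvts] add [osy,wyk] -> 10 lines: nmdmk pvszc osy wyk zwlm ror ndmks gyg zkasz udfe
Hunk 3: at line 3 remove [wyk,zwlm] add [rojyc,wzb,mgga] -> 11 lines: nmdmk pvszc osy rojyc wzb mgga ror ndmks gyg zkasz udfe
Hunk 4: at line 4 remove [wzb,mgga] add [lvg,udj,cvro] -> 12 lines: nmdmk pvszc osy rojyc lvg udj cvro ror ndmks gyg zkasz udfe
Final line count: 12

Answer: 12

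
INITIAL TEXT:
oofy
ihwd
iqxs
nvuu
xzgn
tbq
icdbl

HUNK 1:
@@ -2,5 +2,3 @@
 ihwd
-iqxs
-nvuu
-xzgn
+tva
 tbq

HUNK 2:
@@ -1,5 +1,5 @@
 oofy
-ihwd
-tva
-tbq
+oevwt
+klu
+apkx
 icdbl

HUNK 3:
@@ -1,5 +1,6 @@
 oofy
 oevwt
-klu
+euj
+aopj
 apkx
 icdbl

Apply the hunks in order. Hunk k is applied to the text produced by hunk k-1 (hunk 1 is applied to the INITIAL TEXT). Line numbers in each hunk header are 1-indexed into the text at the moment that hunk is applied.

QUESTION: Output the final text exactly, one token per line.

Hunk 1: at line 2 remove [iqxs,nvuu,xzgn] add [tva] -> 5 lines: oofy ihwd tva tbq icdbl
Hunk 2: at line 1 remove [ihwd,tva,tbq] add [oevwt,klu,apkx] -> 5 lines: oofy oevwt klu apkx icdbl
Hunk 3: at line 1 remove [klu] add [euj,aopj] -> 6 lines: oofy oevwt euj aopj apkx icdbl

Answer: oofy
oevwt
euj
aopj
apkx
icdbl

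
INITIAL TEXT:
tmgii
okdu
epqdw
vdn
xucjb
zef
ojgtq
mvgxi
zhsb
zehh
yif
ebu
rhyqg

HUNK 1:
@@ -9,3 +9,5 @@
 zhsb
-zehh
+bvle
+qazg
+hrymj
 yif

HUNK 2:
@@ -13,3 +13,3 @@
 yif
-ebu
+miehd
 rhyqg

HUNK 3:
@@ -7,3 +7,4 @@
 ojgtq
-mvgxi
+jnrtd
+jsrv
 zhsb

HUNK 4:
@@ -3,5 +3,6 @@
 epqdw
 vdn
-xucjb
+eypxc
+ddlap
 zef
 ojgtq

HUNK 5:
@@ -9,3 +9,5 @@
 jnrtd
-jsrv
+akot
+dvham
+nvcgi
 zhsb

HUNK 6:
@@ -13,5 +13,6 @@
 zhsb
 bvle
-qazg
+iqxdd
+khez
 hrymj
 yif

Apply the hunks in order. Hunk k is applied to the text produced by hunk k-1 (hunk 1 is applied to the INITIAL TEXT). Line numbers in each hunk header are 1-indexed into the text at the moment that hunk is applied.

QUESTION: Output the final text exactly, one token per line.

Hunk 1: at line 9 remove [zehh] add [bvle,qazg,hrymj] -> 15 lines: tmgii okdu epqdw vdn xucjb zef ojgtq mvgxi zhsb bvle qazg hrymj yif ebu rhyqg
Hunk 2: at line 13 remove [ebu] add [miehd] -> 15 lines: tmgii okdu epqdw vdn xucjb zef ojgtq mvgxi zhsb bvle qazg hrymj yif miehd rhyqg
Hunk 3: at line 7 remove [mvgxi] add [jnrtd,jsrv] -> 16 lines: tmgii okdu epqdw vdn xucjb zef ojgtq jnrtd jsrv zhsb bvle qazg hrymj yif miehd rhyqg
Hunk 4: at line 3 remove [xucjb] add [eypxc,ddlap] -> 17 lines: tmgii okdu epqdw vdn eypxc ddlap zef ojgtq jnrtd jsrv zhsb bvle qazg hrymj yif miehd rhyqg
Hunk 5: at line 9 remove [jsrv] add [akot,dvham,nvcgi] -> 19 lines: tmgii okdu epqdw vdn eypxc ddlap zef ojgtq jnrtd akot dvham nvcgi zhsb bvle qazg hrymj yif miehd rhyqg
Hunk 6: at line 13 remove [qazg] add [iqxdd,khez] -> 20 lines: tmgii okdu epqdw vdn eypxc ddlap zef ojgtq jnrtd akot dvham nvcgi zhsb bvle iqxdd khez hrymj yif miehd rhyqg

Answer: tmgii
okdu
epqdw
vdn
eypxc
ddlap
zef
ojgtq
jnrtd
akot
dvham
nvcgi
zhsb
bvle
iqxdd
khez
hrymj
yif
miehd
rhyqg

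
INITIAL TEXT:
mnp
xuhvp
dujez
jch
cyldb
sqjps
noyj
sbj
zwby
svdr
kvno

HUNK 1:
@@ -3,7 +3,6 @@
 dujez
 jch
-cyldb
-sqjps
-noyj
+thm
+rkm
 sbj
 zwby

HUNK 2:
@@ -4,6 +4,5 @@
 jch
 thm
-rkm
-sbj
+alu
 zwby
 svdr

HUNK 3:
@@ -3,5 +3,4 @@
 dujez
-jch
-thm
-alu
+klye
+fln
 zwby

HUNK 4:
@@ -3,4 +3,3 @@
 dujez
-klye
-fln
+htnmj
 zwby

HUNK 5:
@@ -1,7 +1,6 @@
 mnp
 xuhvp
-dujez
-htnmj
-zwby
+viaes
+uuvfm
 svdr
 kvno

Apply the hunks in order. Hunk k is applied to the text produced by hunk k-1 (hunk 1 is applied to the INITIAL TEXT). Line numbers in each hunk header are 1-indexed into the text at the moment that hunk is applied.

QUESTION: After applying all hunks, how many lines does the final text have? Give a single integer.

Hunk 1: at line 3 remove [cyldb,sqjps,noyj] add [thm,rkm] -> 10 lines: mnp xuhvp dujez jch thm rkm sbj zwby svdr kvno
Hunk 2: at line 4 remove [rkm,sbj] add [alu] -> 9 lines: mnp xuhvp dujez jch thm alu zwby svdr kvno
Hunk 3: at line 3 remove [jch,thm,alu] add [klye,fln] -> 8 lines: mnp xuhvp dujez klye fln zwby svdr kvno
Hunk 4: at line 3 remove [klye,fln] add [htnmj] -> 7 lines: mnp xuhvp dujez htnmj zwby svdr kvno
Hunk 5: at line 1 remove [dujez,htnmj,zwby] add [viaes,uuvfm] -> 6 lines: mnp xuhvp viaes uuvfm svdr kvno
Final line count: 6

Answer: 6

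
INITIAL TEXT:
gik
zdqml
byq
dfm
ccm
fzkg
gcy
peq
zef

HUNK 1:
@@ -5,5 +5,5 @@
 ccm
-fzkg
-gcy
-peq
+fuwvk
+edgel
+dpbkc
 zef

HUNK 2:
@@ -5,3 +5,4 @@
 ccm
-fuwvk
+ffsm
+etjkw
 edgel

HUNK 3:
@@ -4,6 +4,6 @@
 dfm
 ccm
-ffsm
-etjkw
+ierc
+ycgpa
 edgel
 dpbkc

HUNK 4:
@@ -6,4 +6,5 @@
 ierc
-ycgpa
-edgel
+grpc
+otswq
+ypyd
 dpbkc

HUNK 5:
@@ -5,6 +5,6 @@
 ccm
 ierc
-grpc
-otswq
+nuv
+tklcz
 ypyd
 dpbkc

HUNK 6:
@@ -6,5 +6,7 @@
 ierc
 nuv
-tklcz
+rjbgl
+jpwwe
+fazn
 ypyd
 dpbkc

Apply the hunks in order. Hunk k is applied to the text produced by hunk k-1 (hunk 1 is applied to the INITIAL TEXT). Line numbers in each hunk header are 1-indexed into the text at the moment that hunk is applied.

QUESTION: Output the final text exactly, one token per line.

Hunk 1: at line 5 remove [fzkg,gcy,peq] add [fuwvk,edgel,dpbkc] -> 9 lines: gik zdqml byq dfm ccm fuwvk edgel dpbkc zef
Hunk 2: at line 5 remove [fuwvk] add [ffsm,etjkw] -> 10 lines: gik zdqml byq dfm ccm ffsm etjkw edgel dpbkc zef
Hunk 3: at line 4 remove [ffsm,etjkw] add [ierc,ycgpa] -> 10 lines: gik zdqml byq dfm ccm ierc ycgpa edgel dpbkc zef
Hunk 4: at line 6 remove [ycgpa,edgel] add [grpc,otswq,ypyd] -> 11 lines: gik zdqml byq dfm ccm ierc grpc otswq ypyd dpbkc zef
Hunk 5: at line 5 remove [grpc,otswq] add [nuv,tklcz] -> 11 lines: gik zdqml byq dfm ccm ierc nuv tklcz ypyd dpbkc zef
Hunk 6: at line 6 remove [tklcz] add [rjbgl,jpwwe,fazn] -> 13 lines: gik zdqml byq dfm ccm ierc nuv rjbgl jpwwe fazn ypyd dpbkc zef

Answer: gik
zdqml
byq
dfm
ccm
ierc
nuv
rjbgl
jpwwe
fazn
ypyd
dpbkc
zef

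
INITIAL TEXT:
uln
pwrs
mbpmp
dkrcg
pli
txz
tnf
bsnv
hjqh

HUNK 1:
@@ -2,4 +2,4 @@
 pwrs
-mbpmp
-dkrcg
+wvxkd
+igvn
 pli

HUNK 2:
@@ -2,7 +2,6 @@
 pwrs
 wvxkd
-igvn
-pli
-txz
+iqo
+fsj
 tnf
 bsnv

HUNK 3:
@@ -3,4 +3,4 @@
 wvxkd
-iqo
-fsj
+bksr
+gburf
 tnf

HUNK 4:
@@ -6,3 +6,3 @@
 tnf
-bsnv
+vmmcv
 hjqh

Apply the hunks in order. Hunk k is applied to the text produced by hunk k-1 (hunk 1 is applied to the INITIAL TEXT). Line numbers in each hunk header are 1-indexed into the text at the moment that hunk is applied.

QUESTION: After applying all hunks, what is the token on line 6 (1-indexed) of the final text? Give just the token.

Answer: tnf

Derivation:
Hunk 1: at line 2 remove [mbpmp,dkrcg] add [wvxkd,igvn] -> 9 lines: uln pwrs wvxkd igvn pli txz tnf bsnv hjqh
Hunk 2: at line 2 remove [igvn,pli,txz] add [iqo,fsj] -> 8 lines: uln pwrs wvxkd iqo fsj tnf bsnv hjqh
Hunk 3: at line 3 remove [iqo,fsj] add [bksr,gburf] -> 8 lines: uln pwrs wvxkd bksr gburf tnf bsnv hjqh
Hunk 4: at line 6 remove [bsnv] add [vmmcv] -> 8 lines: uln pwrs wvxkd bksr gburf tnf vmmcv hjqh
Final line 6: tnf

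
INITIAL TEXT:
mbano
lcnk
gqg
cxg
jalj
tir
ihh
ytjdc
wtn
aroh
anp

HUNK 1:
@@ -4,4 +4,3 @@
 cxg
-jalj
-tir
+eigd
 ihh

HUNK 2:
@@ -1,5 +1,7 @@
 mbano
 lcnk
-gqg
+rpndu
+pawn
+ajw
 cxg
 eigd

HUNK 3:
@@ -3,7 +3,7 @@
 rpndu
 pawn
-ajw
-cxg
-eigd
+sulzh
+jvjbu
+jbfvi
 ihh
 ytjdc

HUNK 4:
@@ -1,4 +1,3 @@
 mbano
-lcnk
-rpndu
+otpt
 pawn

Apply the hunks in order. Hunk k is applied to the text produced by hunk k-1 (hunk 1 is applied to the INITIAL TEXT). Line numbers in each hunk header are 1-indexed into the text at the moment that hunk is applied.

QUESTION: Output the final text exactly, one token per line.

Answer: mbano
otpt
pawn
sulzh
jvjbu
jbfvi
ihh
ytjdc
wtn
aroh
anp

Derivation:
Hunk 1: at line 4 remove [jalj,tir] add [eigd] -> 10 lines: mbano lcnk gqg cxg eigd ihh ytjdc wtn aroh anp
Hunk 2: at line 1 remove [gqg] add [rpndu,pawn,ajw] -> 12 lines: mbano lcnk rpndu pawn ajw cxg eigd ihh ytjdc wtn aroh anp
Hunk 3: at line 3 remove [ajw,cxg,eigd] add [sulzh,jvjbu,jbfvi] -> 12 lines: mbano lcnk rpndu pawn sulzh jvjbu jbfvi ihh ytjdc wtn aroh anp
Hunk 4: at line 1 remove [lcnk,rpndu] add [otpt] -> 11 lines: mbano otpt pawn sulzh jvjbu jbfvi ihh ytjdc wtn aroh anp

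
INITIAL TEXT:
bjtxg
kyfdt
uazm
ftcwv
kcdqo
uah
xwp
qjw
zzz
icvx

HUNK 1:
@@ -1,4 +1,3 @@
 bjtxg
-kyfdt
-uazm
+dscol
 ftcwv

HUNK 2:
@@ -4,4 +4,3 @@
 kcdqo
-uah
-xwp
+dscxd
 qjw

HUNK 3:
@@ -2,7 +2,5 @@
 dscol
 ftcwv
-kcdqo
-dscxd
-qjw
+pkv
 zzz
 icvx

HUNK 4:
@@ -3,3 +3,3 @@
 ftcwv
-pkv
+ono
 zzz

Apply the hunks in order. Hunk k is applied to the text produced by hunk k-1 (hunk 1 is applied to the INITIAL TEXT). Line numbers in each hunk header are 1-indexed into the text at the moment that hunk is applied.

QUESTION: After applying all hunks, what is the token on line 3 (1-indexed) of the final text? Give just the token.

Hunk 1: at line 1 remove [kyfdt,uazm] add [dscol] -> 9 lines: bjtxg dscol ftcwv kcdqo uah xwp qjw zzz icvx
Hunk 2: at line 4 remove [uah,xwp] add [dscxd] -> 8 lines: bjtxg dscol ftcwv kcdqo dscxd qjw zzz icvx
Hunk 3: at line 2 remove [kcdqo,dscxd,qjw] add [pkv] -> 6 lines: bjtxg dscol ftcwv pkv zzz icvx
Hunk 4: at line 3 remove [pkv] add [ono] -> 6 lines: bjtxg dscol ftcwv ono zzz icvx
Final line 3: ftcwv

Answer: ftcwv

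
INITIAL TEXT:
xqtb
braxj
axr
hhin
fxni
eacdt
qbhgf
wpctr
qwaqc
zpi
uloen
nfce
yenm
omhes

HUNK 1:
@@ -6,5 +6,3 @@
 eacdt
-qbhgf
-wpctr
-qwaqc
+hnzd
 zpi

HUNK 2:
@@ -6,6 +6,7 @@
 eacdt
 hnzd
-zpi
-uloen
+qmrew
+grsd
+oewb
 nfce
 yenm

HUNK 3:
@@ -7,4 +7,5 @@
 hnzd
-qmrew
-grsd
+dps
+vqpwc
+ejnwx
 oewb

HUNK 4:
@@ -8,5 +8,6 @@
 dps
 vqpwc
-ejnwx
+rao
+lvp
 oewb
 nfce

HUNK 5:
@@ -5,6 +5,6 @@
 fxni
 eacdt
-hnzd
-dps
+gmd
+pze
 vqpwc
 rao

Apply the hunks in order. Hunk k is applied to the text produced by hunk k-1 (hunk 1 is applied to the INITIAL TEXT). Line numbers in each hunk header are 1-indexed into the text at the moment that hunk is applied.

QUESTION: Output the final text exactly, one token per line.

Answer: xqtb
braxj
axr
hhin
fxni
eacdt
gmd
pze
vqpwc
rao
lvp
oewb
nfce
yenm
omhes

Derivation:
Hunk 1: at line 6 remove [qbhgf,wpctr,qwaqc] add [hnzd] -> 12 lines: xqtb braxj axr hhin fxni eacdt hnzd zpi uloen nfce yenm omhes
Hunk 2: at line 6 remove [zpi,uloen] add [qmrew,grsd,oewb] -> 13 lines: xqtb braxj axr hhin fxni eacdt hnzd qmrew grsd oewb nfce yenm omhes
Hunk 3: at line 7 remove [qmrew,grsd] add [dps,vqpwc,ejnwx] -> 14 lines: xqtb braxj axr hhin fxni eacdt hnzd dps vqpwc ejnwx oewb nfce yenm omhes
Hunk 4: at line 8 remove [ejnwx] add [rao,lvp] -> 15 lines: xqtb braxj axr hhin fxni eacdt hnzd dps vqpwc rao lvp oewb nfce yenm omhes
Hunk 5: at line 5 remove [hnzd,dps] add [gmd,pze] -> 15 lines: xqtb braxj axr hhin fxni eacdt gmd pze vqpwc rao lvp oewb nfce yenm omhes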